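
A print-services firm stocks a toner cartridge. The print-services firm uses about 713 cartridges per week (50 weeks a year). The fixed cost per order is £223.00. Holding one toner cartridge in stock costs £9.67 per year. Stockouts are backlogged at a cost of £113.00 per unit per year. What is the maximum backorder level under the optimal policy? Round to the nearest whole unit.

Annual demand D = 713 × 50 = 35,650.
With planned backorders, Q* = √(2DS/H) · √((H+B)/B).
√(2DS/H) = √(2 × 35,650 × 223 / 9.67) = 1282.283.
√((H+B)/B) = √((9.67+113)/113) = 1.0419.
Q* ≈ 1336.023.
S* = Q* · H/(H+B) = 1336.023 × 9.67/122.67 ≈ 105.318.

S* ≈ 105 cartridges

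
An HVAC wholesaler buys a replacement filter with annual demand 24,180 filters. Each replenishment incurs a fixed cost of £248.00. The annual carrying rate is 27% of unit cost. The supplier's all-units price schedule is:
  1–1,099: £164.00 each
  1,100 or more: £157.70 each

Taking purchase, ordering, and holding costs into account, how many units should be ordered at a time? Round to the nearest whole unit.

Holding cost per unit per year at price C is H = 0.27·C.
Evaluate total cost at each tier's feasible EOQ or, if the EOQ is below the tier, at the tier's minimum quantity.
EOQ at £164.00 = 520.4 (feasible in tier 1): TC = 24,180×£164.00 + (24,180/520.4)×248 + (520.4/2)×0.27×£164.00 = £3,988,564.79.
EOQ at £157.70 = 530.7 < 1100, so use break Q=1100: TC = 24,180×£157.70 + (24,180/1100.0)×248 + (1100.0/2)×0.27×£157.70 = £3,842,055.94.
Lowest total cost is £3,842,055.94 at Q = 1100.0.

Q* ≈ 1,100 filters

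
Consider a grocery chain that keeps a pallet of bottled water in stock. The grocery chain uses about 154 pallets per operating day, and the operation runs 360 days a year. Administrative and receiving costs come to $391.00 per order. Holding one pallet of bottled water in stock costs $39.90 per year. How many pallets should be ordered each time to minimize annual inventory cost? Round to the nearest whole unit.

Q* ≈ 1,042 pallets

Annual demand D = 154 × 360 = 55,440.
EOQ = √(2DS / H) = √(2 × 55,440 × 391 / 39.9).
= √(43,354,080 / 39.9) = √1,086,568.4211 ≈ 1042.386.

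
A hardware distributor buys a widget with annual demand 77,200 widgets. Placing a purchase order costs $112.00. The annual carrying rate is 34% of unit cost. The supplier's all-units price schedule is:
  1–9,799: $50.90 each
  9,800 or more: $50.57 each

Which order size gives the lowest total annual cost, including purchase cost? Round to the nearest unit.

Q* ≈ 1,000 widgets

Holding cost per unit per year at price C is H = 0.34·C.
Evaluate total cost at each tier's feasible EOQ or, if the EOQ is below the tier, at the tier's minimum quantity.
EOQ at $50.90 = 999.6 (feasible in tier 1): TC = 77,200×$50.90 + (77,200/999.6)×112 + (999.6/2)×0.34×$50.90 = $3,946,779.40.
EOQ at $50.57 = 1002.9 < 9800, so use break Q=9800: TC = 77,200×$50.57 + (77,200/9800.0)×112 + (9800.0/2)×0.34×$50.57 = $3,989,135.91.
Lowest total cost is $3,946,779.40 at Q = 999.6.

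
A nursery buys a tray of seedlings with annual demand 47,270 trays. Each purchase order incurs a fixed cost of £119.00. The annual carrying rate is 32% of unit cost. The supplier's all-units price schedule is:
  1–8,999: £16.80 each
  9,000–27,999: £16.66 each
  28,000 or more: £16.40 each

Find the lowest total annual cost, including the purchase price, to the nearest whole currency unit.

Holding cost per unit per year at price C is H = 0.32·C.
Candidates are each tier's EOQ (if it falls in that tier) and each price-break quantity.
EOQ at £16.80 = 1446.6 (feasible in tier 1): TC = 47,270×£16.80 + (47,270/1446.6)×119 + (1446.6/2)×0.32×£16.80 = £801,912.98.
EOQ at £16.66 = 1452.7 < 9000, so use break Q=9000: TC = 47,270×£16.66 + (47,270/9000.0)×119 + (9000.0/2)×0.32×£16.66 = £812,133.61.
EOQ at £16.40 = 1464.1 < 28000, so use break Q=28000: TC = 47,270×£16.40 + (47,270/28000.0)×119 + (28000.0/2)×0.32×£16.40 = £848,900.90.
Lowest total cost among the candidates is at Q = 1446.6.

TC* ≈ £801,913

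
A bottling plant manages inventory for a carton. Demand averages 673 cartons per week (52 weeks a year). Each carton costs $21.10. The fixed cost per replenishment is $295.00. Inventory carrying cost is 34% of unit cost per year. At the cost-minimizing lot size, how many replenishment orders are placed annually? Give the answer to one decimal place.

Annual demand D = 673 × 52 = 34,996.
Holding cost H = 0.34 × $21.10 = $7.1740 per unit per year.
Q* = √(2DS/H) = √(2 × 34,996 × 295 / 7.174) ≈ 1696.50.
Orders per year = D / Q* = 34,996 / 1696.50 ≈ 20.628.

N ≈ 20.6 orders per year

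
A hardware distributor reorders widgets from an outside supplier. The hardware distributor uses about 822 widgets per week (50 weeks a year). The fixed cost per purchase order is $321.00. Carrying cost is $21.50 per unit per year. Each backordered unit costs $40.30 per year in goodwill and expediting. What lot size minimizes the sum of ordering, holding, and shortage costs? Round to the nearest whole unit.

Annual demand D = 822 × 50 = 41,100.
With planned backorders, Q* = √(2DS/H) · √((H+B)/B).
√(2DS/H) = √(2 × 41,100 × 321 / 21.5) = 1107.820.
√((H+B)/B) = √((21.5+40.3)/40.3) = 1.2383.
Q* ≈ 1371.864.

Q* ≈ 1,372 widgets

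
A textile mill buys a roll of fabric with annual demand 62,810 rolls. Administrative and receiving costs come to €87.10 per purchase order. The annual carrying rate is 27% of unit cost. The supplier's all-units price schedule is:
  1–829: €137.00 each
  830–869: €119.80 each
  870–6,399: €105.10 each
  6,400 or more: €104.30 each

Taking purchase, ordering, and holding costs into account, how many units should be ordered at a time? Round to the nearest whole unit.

Holding cost per unit per year at price C is H = 0.27·C.
For each price level, check whether its EOQ is feasible; otherwise the best quantity at that price is the breakpoint.
EOQ at €137.00 = 543.9 (feasible in tier 1): TC = 62,810×€137.00 + (62,810/543.9)×87.1 + (543.9/2)×0.27×€137.00 = €8,625,087.81.
EOQ at €119.80 = 581.6 < 830, so use break Q=830: TC = 62,810×€119.80 + (62,810/830.0)×87.1 + (830.0/2)×0.27×€119.80 = €7,544,652.86.
EOQ at €105.10 = 620.9 < 870, so use break Q=870: TC = 62,810×€105.10 + (62,810/870.0)×87.1 + (870.0/2)×0.27×€105.10 = €6,619,963.21.
EOQ at €104.30 = 623.3 < 6400, so use break Q=6400: TC = 62,810×€104.30 + (62,810/6400.0)×87.1 + (6400.0/2)×0.27×€104.30 = €6,642,053.00.
Lowest total cost is €6,619,963.21 at Q = 870.0.

Q* ≈ 870 rolls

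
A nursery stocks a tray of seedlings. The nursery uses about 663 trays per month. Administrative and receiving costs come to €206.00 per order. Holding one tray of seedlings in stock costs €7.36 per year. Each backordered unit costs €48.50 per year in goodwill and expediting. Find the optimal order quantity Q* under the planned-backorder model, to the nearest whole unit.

Annual demand D = 663 × 12 = 7,956.
With planned backorders, Q* = √(2DS/H) · √((H+B)/B).
√(2DS/H) = √(2 × 7,956 × 206 / 7.36) = 667.355.
√((H+B)/B) = √((7.36+48.5)/48.5) = 1.0732.
Q* ≈ 716.204.

Q* ≈ 716 trays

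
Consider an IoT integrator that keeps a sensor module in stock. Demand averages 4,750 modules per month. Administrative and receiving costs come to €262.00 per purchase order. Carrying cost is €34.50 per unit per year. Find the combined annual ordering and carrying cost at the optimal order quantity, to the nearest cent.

Annual demand D = 4,750 × 12 = 57,000.
Q* = √(2DS/H) = √(2 × 57,000 × 262 / 34.5) ≈ 930.45.
At Q*, ordering cost (D/Q*)S equals holding cost (Q*/2)H, each = √(DSH/2).
Minimum total = √(2DSH) = √(2 × 57,000 × 262 × 34.5) ≈ 32100.561.

TC* ≈ €32,100.56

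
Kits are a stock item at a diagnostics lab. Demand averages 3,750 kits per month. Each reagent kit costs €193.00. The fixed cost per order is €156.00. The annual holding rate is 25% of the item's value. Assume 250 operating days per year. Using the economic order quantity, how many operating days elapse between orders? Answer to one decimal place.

Annual demand D = 3,750 × 12 = 45,000.
Holding cost H = 0.25 × €193.00 = €48.2500 per unit per year.
The optimal lot size = √(2DS/H) = √(2 × 45,000 × 156 / 48.25) ≈ 539.43.
Cycle time = Q*/D × 250 = 539.43 / 45,000 × 250 ≈ 2.997 days.

T ≈ 3.0 days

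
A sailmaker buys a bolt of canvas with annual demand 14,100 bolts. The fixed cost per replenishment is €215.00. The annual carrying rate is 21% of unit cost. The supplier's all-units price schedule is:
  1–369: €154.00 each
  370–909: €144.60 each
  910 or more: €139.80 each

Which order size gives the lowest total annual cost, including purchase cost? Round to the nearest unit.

Q* ≈ 910 bolts

Holding cost per unit per year at price C is H = 0.21·C.
Evaluate total cost at each tier's feasible EOQ or, if the EOQ is below the tier, at the tier's minimum quantity.
Tier 1 (€154.00): EOQ = 433.0 exceeds tier's upper bound 369, so this tier is dominated.
EOQ at €144.60 = 446.8 (feasible in tier 2): TC = 14,100×€144.60 + (14,100/446.8)×215 + (446.8/2)×0.21×€144.60 = €2,052,428.68.
EOQ at €139.80 = 454.4 < 910, so use break Q=910: TC = 14,100×€139.80 + (14,100/910.0)×215 + (910.0/2)×0.21×€139.80 = €1,987,869.21.
Lowest total cost is €1,987,869.21 at Q = 910.0.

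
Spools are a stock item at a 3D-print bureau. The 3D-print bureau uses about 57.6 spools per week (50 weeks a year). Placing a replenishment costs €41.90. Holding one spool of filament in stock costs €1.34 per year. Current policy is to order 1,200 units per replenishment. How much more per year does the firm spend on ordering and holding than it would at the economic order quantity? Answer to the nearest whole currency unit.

Annual demand D = 57.6 × 50 = 2,880.
EOQ = √(2DS/H) = √(2 × 2,880 × 41.9 / 1.34) ≈ 424.39.
Cost at Q* = (D/Q*)S + (Q*/2)H = √(2DSH) ≈ €568.68.
Cost at Q = 1,200: (2,880/1,200)×41.9 + (1,200/2)×1.34 = €100.56 + €804.00 = €904.56.
Excess = €904.56 − €568.68 = €335.88.

Extra cost ≈ €336 per year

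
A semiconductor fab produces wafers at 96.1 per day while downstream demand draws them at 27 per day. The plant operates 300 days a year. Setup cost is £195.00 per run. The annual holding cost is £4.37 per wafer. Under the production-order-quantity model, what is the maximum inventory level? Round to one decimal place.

I_max ≈ 721.0 wafers

Annual demand D = 27 × 300 = 8,100.
Production build-up factor (1 − d/p) = 1 − 27/96.1 = 0.7190.
Q* = √(2DS / (H(1 − d/p))) = √(2 × 8,100 × 195 / (4.37 × 0.7190)).
= √(3,159,000 / 3.1422) ≈ 1002.667.
Maximum inventory = Q*(1 − d/p) = 1002.667 × 0.7190 ≈ 720.960.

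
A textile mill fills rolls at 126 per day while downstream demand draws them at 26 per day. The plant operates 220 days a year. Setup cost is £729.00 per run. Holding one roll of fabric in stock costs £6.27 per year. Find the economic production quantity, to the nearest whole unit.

Q* ≈ 1,295 rolls

Annual demand D = 26 × 220 = 5,720.
Production build-up factor (1 − d/p) = 1 − 26/126 = 0.7937.
Q* = √(2DS / (H(1 − d/p))) = √(2 × 5,720 × 729 / (6.27 × 0.7937)).
= √(8,339,760 / 4.9762) ≈ 1294.578.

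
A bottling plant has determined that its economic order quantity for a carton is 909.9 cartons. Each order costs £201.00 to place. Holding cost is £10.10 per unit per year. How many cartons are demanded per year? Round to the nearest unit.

Invert the EOQ relation Q*² = 2DS/H.
From Q* = √(2DS/H): D = Q*²H / (2S) = 909.9² × 10.1 / (2 × 201) = 20800.925.

D ≈ 20,801 cartons per year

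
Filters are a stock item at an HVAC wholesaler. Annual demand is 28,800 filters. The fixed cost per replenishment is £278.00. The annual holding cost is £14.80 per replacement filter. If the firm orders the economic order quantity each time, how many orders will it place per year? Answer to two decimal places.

Q* = √(2DS/H) = √(2 × 28,800 × 278 / 14.8) ≈ 1040.17.
Orders per year = D / Q* = 28,800 / 1040.17 ≈ 27.688.

N ≈ 27.69 orders per year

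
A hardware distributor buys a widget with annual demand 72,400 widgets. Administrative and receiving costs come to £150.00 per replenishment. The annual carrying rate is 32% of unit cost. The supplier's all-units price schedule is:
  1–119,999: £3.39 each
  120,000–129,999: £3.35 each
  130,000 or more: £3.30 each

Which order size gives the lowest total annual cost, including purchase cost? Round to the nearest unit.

Holding cost per unit per year at price C is H = 0.32·C.
Evaluate total cost at each tier's feasible EOQ or, if the EOQ is below the tier, at the tier's minimum quantity.
EOQ at £3.39 = 4474.6 (feasible in tier 1): TC = 72,400×£3.39 + (72,400/4474.6)×150 + (4474.6/2)×0.32×£3.39 = £250,290.06.
EOQ at £3.35 = 4501.2 < 120000, so use break Q=120000: TC = 72,400×£3.35 + (72,400/120000.0)×150 + (120000.0/2)×0.32×£3.35 = £306,950.50.
EOQ at £3.30 = 4535.2 < 130000, so use break Q=130000: TC = 72,400×£3.30 + (72,400/130000.0)×150 + (130000.0/2)×0.32×£3.30 = £307,643.54.
Lowest total cost is £250,290.06 at Q = 4474.6.

Q* ≈ 4,475 widgets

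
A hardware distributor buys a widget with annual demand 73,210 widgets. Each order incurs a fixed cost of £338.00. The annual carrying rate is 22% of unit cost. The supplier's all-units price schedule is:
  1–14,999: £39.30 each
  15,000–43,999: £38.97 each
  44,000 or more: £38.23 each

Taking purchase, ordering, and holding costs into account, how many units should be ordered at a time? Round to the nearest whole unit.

Q* ≈ 2,392 widgets

Holding cost per unit per year at price C is H = 0.22·C.
Candidates are each tier's EOQ (if it falls in that tier) and each price-break quantity.
EOQ at £39.30 = 2392.5 (feasible in tier 1): TC = 73,210×£39.30 + (73,210/2392.5)×338 + (2392.5/2)×0.22×£39.30 = £2,897,838.51.
EOQ at £38.97 = 2402.6 < 15000, so use break Q=15000: TC = 73,210×£38.97 + (73,210/15000.0)×338 + (15000.0/2)×0.22×£38.97 = £2,918,943.87.
EOQ at £38.23 = 2425.7 < 44000, so use break Q=44000: TC = 73,210×£38.23 + (73,210/44000.0)×338 + (44000.0/2)×0.22×£38.23 = £2,984,413.89.
Lowest total cost is £2,897,838.51 at Q = 2392.5.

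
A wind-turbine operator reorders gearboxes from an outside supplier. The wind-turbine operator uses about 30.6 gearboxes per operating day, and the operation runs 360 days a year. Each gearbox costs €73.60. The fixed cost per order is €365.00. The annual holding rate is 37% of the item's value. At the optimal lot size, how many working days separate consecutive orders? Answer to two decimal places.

T ≈ 17.76 days

Annual demand D = 30.6 × 360 = 11,016.
Holding cost H = 0.37 × €73.60 = €27.2320 per unit per year.
EOQ = √(2DS/H) = √(2 × 11,016 × 365 / 27.232) ≈ 543.42.
Cycle time = Q*/D × 360 = 543.42 / 11,016 × 360 ≈ 17.759 days.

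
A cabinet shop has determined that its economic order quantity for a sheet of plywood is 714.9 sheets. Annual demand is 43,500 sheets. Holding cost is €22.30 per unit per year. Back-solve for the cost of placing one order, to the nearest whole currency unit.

Invert the EOQ relation Q*² = 2DS/H.
From Q* = √(2DS/H): S = Q*²H / (2D) = 714.9² × 22.3 / (2 × 43,500) = 131.0015.

S ≈ €131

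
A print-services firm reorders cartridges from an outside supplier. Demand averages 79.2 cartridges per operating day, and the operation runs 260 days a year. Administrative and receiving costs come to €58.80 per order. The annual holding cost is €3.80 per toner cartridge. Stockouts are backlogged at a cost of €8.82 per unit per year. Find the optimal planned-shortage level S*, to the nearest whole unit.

Annual demand D = 79.2 × 260 = 20,592.
With planned backorders, Q* = √(2DS/H) · √((H+B)/B).
√(2DS/H) = √(2 × 20,592 × 58.8 / 3.8) = 798.291.
√((H+B)/B) = √((3.8+8.82)/8.82) = 1.1962.
Q* ≈ 954.897.
S* = Q* · H/(H+B) = 954.897 × 3.8/12.62 ≈ 287.528.

S* ≈ 288 cartridges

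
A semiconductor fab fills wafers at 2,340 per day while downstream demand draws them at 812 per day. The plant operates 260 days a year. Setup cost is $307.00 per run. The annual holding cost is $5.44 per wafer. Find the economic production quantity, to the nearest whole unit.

Annual demand D = 812 × 260 = 211,120.
Production build-up factor (1 − d/p) = 1 − 812/2,340 = 0.6530.
Q* = √(2DS / (H(1 − d/p))) = √(2 × 211,120 × 307 / (5.44 × 0.6530)).
= √(129,627,680 / 3.5523) ≈ 6040.817.

Q* ≈ 6,041 wafers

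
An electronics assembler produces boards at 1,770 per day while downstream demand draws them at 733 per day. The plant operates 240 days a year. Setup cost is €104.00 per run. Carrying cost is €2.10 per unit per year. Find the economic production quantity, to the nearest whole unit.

Q* ≈ 5,454 boards

Annual demand D = 733 × 240 = 175,920.
Production build-up factor (1 − d/p) = 1 − 733/1,770 = 0.5859.
Q* = √(2DS / (H(1 − d/p))) = √(2 × 175,920 × 104 / (2.1 × 0.5859)).
= √(36,591,360 / 1.2303) ≈ 5453.520.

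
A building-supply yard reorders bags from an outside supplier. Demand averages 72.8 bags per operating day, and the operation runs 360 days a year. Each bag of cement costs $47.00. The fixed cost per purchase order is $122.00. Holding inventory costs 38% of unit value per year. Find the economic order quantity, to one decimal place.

Q* ≈ 598.4 bags

Annual demand D = 72.8 × 360 = 26,208.
Holding cost H = 0.38 × $47.00 = $17.8600 per unit per year.
EOQ = √(2DS / H) = √(2 × 26,208 × 122 / 17.86).
= √(6,394,752 / 17.86) = √358,048.8242 ≈ 598.372.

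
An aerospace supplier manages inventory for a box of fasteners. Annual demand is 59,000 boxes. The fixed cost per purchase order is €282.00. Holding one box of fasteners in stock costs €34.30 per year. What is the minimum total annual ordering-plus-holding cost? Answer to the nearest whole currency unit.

The optimal lot size = √(2DS/H) = √(2 × 59,000 × 282 / 34.3) ≈ 984.96.
At the optimum the two cost components are equal, so total cost = 2·(Q*/2)H = Q*·H.
Minimum total = √(2DSH) = √(2 × 59,000 × 282 × 34.3) ≈ 33784.121.

TC* ≈ €33,784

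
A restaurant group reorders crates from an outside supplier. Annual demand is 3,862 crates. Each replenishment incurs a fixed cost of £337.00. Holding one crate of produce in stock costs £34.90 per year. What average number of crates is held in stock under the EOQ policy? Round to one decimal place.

Average inventory ≈ 136.6 crates

The optimal lot size = √(2DS/H) = √(2 × 3,862 × 337 / 34.9) ≈ 273.10.
Average inventory = Q*/2 ≈ 273.10 / 2 = 136.551.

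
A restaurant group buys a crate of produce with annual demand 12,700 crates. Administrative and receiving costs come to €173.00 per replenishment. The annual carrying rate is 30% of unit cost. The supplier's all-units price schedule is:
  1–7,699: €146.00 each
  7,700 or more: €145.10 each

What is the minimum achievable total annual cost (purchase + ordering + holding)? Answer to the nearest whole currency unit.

Holding cost per unit per year at price C is H = 0.30·C.
Candidates are each tier's EOQ (if it falls in that tier) and each price-break quantity.
EOQ at €146.00 = 316.7 (feasible in tier 1): TC = 12,700×€146.00 + (12,700/316.7)×173 + (316.7/2)×0.30×€146.00 = €1,868,073.21.
EOQ at €145.10 = 317.7 < 7700, so use break Q=7700: TC = 12,700×€145.10 + (12,700/7700.0)×173 + (7700.0/2)×0.30×€145.10 = €2,010,645.84.
Lowest total cost among the candidates is at Q = 316.7.

TC* ≈ €1,868,073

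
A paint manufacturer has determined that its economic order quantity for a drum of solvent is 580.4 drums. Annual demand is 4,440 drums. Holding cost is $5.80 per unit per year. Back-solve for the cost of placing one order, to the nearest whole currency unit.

S ≈ $220

Invert the EOQ relation Q*² = 2DS/H.
From Q* = √(2DS/H): S = Q*²H / (2D) = 580.4² × 5.8 / (2 × 4,440) = 220.0239.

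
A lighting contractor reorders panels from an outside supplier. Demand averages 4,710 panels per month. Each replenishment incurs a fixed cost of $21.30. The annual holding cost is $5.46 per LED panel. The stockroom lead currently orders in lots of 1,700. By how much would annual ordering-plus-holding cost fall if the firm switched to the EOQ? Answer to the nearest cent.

Annual demand D = 4,710 × 12 = 56,520.
EOQ = √(2DS/H) = √(2 × 56,520 × 21.3 / 5.46) ≈ 664.06.
Cost at Q* = (D/Q*)S + (Q*/2)H = √(2DSH) ≈ $3,625.79.
Cost at Q = 1,700: (56,520/1,700)×21.3 + (1,700/2)×5.46 = $708.16 + $4,641.00 = $5,349.16.
Excess = $5,349.16 − $3,625.79 = $1,723.38.

Extra cost ≈ $1,723.38 per year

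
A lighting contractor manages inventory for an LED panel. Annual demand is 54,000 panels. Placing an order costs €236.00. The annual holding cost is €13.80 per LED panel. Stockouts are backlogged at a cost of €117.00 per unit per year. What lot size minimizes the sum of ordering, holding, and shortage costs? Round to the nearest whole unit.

With planned backorders, Q* = √(2DS/H) · √((H+B)/B).
√(2DS/H) = √(2 × 54,000 × 236 / 13.8) = 1359.028.
√((H+B)/B) = √((13.8+117)/117) = 1.0573.
Q* ≈ 1436.942.

Q* ≈ 1,437 panels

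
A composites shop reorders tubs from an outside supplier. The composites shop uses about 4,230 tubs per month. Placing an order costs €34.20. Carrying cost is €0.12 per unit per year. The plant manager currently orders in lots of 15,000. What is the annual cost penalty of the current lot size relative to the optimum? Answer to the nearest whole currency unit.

Annual demand D = 4,230 × 12 = 50,760.
EOQ = √(2DS/H) = √(2 × 50,760 × 34.2 / 0.12) ≈ 5378.96.
Cost at Q* = (D/Q*)S + (Q*/2)H = √(2DSH) ≈ €645.48.
Cost at Q = 15,000: (50,760/15,000)×34.2 + (15,000/2)×0.12 = €115.73 + €900.00 = €1,015.73.
Excess = €1,015.73 − €645.48 = €370.26.

Extra cost ≈ €370 per year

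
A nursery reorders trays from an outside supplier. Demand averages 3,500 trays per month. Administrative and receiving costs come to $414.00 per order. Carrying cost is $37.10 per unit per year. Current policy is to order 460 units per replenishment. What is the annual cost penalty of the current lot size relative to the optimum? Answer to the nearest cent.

Annual demand D = 3,500 × 12 = 42,000.
EOQ = √(2DS/H) = √(2 × 42,000 × 414 / 37.1) ≈ 968.17.
Cost at Q* = (D/Q*)S + (Q*/2)H = √(2DSH) ≈ $35,919.21.
Cost at Q = 460: (42,000/460)×414 + (460/2)×37.1 = $37,800.00 + $8,533.00 = $46,333.00.
Excess = $46,333.00 − $35,919.21 = $10,413.79.

Extra cost ≈ $10,413.79 per year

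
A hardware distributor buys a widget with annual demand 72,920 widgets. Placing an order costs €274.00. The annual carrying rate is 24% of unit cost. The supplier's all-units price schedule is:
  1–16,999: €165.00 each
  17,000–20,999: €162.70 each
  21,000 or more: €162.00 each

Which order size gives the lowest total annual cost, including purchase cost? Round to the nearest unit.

Q* ≈ 1,005 widgets

Holding cost per unit per year at price C is H = 0.24·C.
Evaluate total cost at each tier's feasible EOQ or, if the EOQ is below the tier, at the tier's minimum quantity.
EOQ at €165.00 = 1004.5 (feasible in tier 1): TC = 72,920×€165.00 + (72,920/1004.5)×274 + (1004.5/2)×0.24×€165.00 = €12,071,579.67.
EOQ at €162.70 = 1011.6 < 17000, so use break Q=17000: TC = 72,920×€162.70 + (72,920/17000.0)×274 + (17000.0/2)×0.24×€162.70 = €12,197,167.30.
EOQ at €162.00 = 1013.8 < 21000, so use break Q=21000: TC = 72,920×€162.00 + (72,920/21000.0)×274 + (21000.0/2)×0.24×€162.00 = €12,222,231.43.
Lowest total cost is €12,071,579.67 at Q = 1004.5.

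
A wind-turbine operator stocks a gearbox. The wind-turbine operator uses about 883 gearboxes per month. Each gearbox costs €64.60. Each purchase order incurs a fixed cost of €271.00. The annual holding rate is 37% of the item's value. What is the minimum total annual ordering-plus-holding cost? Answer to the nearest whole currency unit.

TC* ≈ €11,716

Annual demand D = 883 × 12 = 10,596.
Holding cost H = 0.37 × €64.60 = €23.9020 per unit per year.
Q* = √(2DS/H) = √(2 × 10,596 × 271 / 23.902) ≈ 490.18.
At Q*, ordering cost (D/Q*)S equals holding cost (Q*/2)H, each = √(DSH/2).
Minimum total = √(2DSH) = √(2 × 10,596 × 271 × 23.902) ≈ 11716.226.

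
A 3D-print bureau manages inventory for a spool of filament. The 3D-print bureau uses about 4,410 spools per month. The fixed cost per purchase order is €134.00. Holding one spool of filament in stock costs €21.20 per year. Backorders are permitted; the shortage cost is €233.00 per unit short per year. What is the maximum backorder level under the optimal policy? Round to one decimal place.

Annual demand D = 4,410 × 12 = 52,920.
With planned backorders, Q* = √(2DS/H) · √((H+B)/B).
√(2DS/H) = √(2 × 52,920 × 134 / 21.2) = 817.917.
√((H+B)/B) = √((21.2+233)/233) = 1.0445.
Q* ≈ 854.317.
S* = Q* · H/(H+B) = 854.317 × 21.2/254.2 ≈ 71.249.

S* ≈ 71.2 spools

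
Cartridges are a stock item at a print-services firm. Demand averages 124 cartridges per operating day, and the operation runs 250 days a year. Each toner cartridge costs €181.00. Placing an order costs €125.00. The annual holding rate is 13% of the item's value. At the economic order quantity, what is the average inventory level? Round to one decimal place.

Average inventory ≈ 287.0 cartridges

Annual demand D = 124 × 250 = 31,000.
Holding cost H = 0.13 × €181.00 = €23.5300 per unit per year.
The optimal lot size = √(2DS/H) = √(2 × 31,000 × 125 / 23.53) ≈ 573.90.
Average inventory = Q*/2 ≈ 573.90 / 2 = 286.952.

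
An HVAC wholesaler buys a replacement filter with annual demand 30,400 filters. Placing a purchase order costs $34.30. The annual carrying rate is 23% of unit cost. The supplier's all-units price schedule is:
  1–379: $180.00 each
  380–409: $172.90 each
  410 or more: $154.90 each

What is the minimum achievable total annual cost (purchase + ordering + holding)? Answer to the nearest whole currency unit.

TC* ≈ $4,718,807

Holding cost per unit per year at price C is H = 0.23·C.
Evaluate total cost at each tier's feasible EOQ or, if the EOQ is below the tier, at the tier's minimum quantity.
EOQ at $180.00 = 224.4 (feasible in tier 1): TC = 30,400×$180.00 + (30,400/224.4)×34.3 + (224.4/2)×0.23×$180.00 = $5,481,291.78.
EOQ at $172.90 = 229.0 < 380, so use break Q=380: TC = 30,400×$172.90 + (30,400/380.0)×34.3 + (380.0/2)×0.23×$172.90 = $5,266,459.73.
EOQ at $154.90 = 241.9 < 410, so use break Q=410: TC = 30,400×$154.90 + (30,400/410.0)×34.3 + (410.0/2)×0.23×$154.90 = $4,718,806.75.
Lowest total cost among the candidates is at Q = 410.0.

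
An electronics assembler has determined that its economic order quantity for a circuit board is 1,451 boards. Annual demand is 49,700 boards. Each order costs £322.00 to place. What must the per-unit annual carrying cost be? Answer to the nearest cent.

H ≈ £15.20

Invert the EOQ relation Q*² = 2DS/H.
From Q* = √(2DS/H): H = 2DS / Q*² = 2 × 49,700 × 322 / 1,451² = 15.2022.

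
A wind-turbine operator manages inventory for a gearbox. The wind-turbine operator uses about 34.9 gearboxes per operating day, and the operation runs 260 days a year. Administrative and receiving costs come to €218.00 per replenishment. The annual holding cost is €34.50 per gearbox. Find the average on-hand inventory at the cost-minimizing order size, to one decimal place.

Average inventory ≈ 169.3 gearboxes

Annual demand D = 34.9 × 260 = 9,074.
EOQ = √(2DS/H) = √(2 × 9,074 × 218 / 34.5) ≈ 338.64.
Average inventory = Q*/2 ≈ 338.64 / 2 = 169.318.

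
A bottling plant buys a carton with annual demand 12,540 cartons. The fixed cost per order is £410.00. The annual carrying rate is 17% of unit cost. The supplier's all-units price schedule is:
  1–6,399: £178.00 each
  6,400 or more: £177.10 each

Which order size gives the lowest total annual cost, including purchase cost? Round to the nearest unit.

Q* ≈ 583 cartons

Holding cost per unit per year at price C is H = 0.17·C.
Candidates are each tier's EOQ (if it falls in that tier) and each price-break quantity.
EOQ at £178.00 = 582.9 (feasible in tier 1): TC = 12,540×£178.00 + (12,540/582.9)×410 + (582.9/2)×0.17×£178.00 = £2,249,759.66.
EOQ at £177.10 = 584.4 < 6400, so use break Q=6400: TC = 12,540×£177.10 + (12,540/6400.0)×410 + (6400.0/2)×0.17×£177.10 = £2,317,979.74.
Lowest total cost is £2,249,759.66 at Q = 582.9.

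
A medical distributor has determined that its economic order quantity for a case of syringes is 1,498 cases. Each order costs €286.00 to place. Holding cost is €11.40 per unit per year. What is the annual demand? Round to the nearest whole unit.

Squaring Q* = √(2DS/H) gives Q*² = 2DS/H.
From Q* = √(2DS/H): D = Q*²H / (2S) = 1,498² × 11.4 / (2 × 286) = 44723.157.

D ≈ 44,723 cases per year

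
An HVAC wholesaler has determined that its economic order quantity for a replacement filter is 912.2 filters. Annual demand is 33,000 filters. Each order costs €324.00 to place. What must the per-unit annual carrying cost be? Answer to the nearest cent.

Squaring Q* = √(2DS/H) gives Q*² = 2DS/H.
From Q* = √(2DS/H): H = 2DS / Q*² = 2 × 33,000 × 324 / 912.2² = 25.6986.

H ≈ €25.70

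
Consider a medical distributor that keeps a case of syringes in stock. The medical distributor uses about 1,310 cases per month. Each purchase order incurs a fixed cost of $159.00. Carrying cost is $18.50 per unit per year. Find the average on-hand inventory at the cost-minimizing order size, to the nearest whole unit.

Annual demand D = 1,310 × 12 = 15,720.
The optimal lot size = √(2DS/H) = √(2 × 15,720 × 159 / 18.5) ≈ 519.82.
Average inventory = Q*/2 ≈ 519.82 / 2 = 259.911.

Average inventory ≈ 260 cases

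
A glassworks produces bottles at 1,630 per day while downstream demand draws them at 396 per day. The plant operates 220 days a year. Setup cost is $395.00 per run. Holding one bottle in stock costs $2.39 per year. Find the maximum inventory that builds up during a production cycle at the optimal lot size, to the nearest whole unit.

I_max ≈ 4,669 bottles

Annual demand D = 396 × 220 = 87,120.
Production build-up factor (1 − d/p) = 1 − 396/1,630 = 0.7571.
Q* = √(2DS / (H(1 − d/p))) = √(2 × 87,120 × 395 / (2.39 × 0.7571)).
= √(68,824,800 / 1.8094) ≈ 6167.508.
Maximum inventory = Q*(1 − d/p) = 6167.508 × 0.7571 ≈ 4669.144.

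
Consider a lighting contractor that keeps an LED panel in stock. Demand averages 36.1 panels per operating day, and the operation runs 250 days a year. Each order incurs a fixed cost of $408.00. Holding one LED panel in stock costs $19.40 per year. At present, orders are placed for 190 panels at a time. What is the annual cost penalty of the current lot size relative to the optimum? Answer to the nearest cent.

Annual demand D = 36.1 × 250 = 9,025.
EOQ = √(2DS/H) = √(2 × 9,025 × 408 / 19.4) ≈ 616.12.
Cost at Q* = (D/Q*)S + (Q*/2)H = √(2DSH) ≈ $11,952.80.
Cost at Q = 190: (9,025/190)×408 + (190/2)×19.4 = $19,380.00 + $1,843.00 = $21,223.00.
Excess = $21,223.00 − $11,952.80 = $9,270.20.

Extra cost ≈ $9,270.20 per year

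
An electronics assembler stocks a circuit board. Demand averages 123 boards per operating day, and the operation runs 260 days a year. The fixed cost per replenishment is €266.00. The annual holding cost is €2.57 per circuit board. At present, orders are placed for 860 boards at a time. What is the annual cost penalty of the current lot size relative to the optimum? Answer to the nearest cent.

Extra cost ≈ €4,384.15 per year

Annual demand D = 123 × 260 = 31,980.
EOQ = √(2DS/H) = √(2 × 31,980 × 266 / 2.57) ≈ 2572.93.
Cost at Q* = (D/Q*)S + (Q*/2)H = √(2DSH) ≈ €6,612.44.
Cost at Q = 860: (31,980/860)×266 + (860/2)×2.57 = €9,891.49 + €1,105.10 = €10,996.59.
Excess = €10,996.59 − €6,612.44 = €4,384.15.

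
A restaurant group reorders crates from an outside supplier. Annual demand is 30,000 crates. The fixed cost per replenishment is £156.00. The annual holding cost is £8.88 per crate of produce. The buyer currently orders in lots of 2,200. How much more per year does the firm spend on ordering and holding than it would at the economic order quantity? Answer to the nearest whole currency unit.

Extra cost ≈ £2,778 per year

EOQ = √(2DS/H) = √(2 × 30,000 × 156 / 8.88) ≈ 1026.67.
Cost at Q* = (D/Q*)S + (Q*/2)H = √(2DSH) ≈ £9,116.84.
Cost at Q = 2,200: (30,000/2,200)×156 + (2,200/2)×8.88 = £2,127.27 + £9,768.00 = £11,895.27.
Excess = £11,895.27 − £9,116.84 = £2,778.43.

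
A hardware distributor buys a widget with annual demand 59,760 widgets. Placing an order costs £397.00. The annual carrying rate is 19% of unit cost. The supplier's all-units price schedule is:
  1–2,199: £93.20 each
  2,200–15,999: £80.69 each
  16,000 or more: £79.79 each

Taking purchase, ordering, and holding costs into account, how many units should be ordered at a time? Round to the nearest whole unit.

Q* ≈ 2,200 widgets

Holding cost per unit per year at price C is H = 0.19·C.
Candidates are each tier's EOQ (if it falls in that tier) and each price-break quantity.
EOQ at £93.20 = 1636.9 (feasible in tier 1): TC = 59,760×£93.20 + (59,760/1636.9)×397 + (1636.9/2)×0.19×£93.20 = £5,598,618.80.
EOQ at £80.69 = 1759.3 < 2200, so use break Q=2200: TC = 59,760×£80.69 + (59,760/2200.0)×397 + (2200.0/2)×0.19×£80.69 = £4,849,682.57.
EOQ at £79.79 = 1769.1 < 16000, so use break Q=16000: TC = 59,760×£79.79 + (59,760/16000.0)×397 + (16000.0/2)×0.19×£79.79 = £4,891,014.00.
Lowest total cost is £4,849,682.57 at Q = 2200.0.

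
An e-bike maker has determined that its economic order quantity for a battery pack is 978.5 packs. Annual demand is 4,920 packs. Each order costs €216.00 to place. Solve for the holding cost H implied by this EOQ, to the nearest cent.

The basic EOQ model gives Q* = √(2DS/H); rearrange for the unknown.
From Q* = √(2DS/H): H = 2DS / Q*² = 2 × 4,920 × 216 / 978.5² = 2.2199.

H ≈ €2.22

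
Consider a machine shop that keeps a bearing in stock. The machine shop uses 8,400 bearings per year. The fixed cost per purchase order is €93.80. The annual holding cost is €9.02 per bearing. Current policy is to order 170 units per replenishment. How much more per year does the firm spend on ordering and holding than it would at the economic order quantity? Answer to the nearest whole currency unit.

Extra cost ≈ €1,631 per year

EOQ = √(2DS/H) = √(2 × 8,400 × 93.8 / 9.02) ≈ 417.98.
Cost at Q* = (D/Q*)S + (Q*/2)H = √(2DSH) ≈ €3,770.16.
Cost at Q = 170: (8,400/170)×93.8 + (170/2)×9.02 = €4,634.82 + €766.70 = €5,401.52.
Excess = €5,401.52 − €3,770.16 = €1,631.37.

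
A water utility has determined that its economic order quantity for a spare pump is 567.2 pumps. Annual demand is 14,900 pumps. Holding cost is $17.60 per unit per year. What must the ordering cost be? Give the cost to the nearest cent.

S ≈ $190.01

The basic EOQ model gives Q* = √(2DS/H); rearrange for the unknown.
From Q* = √(2DS/H): S = Q*²H / (2D) = 567.2² × 17.6 / (2 × 14,900) = 190.0067.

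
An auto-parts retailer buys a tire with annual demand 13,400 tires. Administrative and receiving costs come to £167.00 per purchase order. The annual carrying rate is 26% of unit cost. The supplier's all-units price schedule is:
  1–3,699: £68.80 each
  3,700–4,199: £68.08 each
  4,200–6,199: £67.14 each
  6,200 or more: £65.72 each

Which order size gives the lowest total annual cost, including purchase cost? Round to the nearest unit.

Holding cost per unit per year at price C is H = 0.26·C.
Evaluate total cost at each tier's feasible EOQ or, if the EOQ is below the tier, at the tier's minimum quantity.
EOQ at £68.80 = 500.2 (feasible in tier 1): TC = 13,400×£68.80 + (13,400/500.2)×167 + (500.2/2)×0.26×£68.80 = £930,867.60.
EOQ at £68.08 = 502.8 < 3700, so use break Q=3700: TC = 13,400×£68.08 + (13,400/3700.0)×167 + (3700.0/2)×0.26×£68.08 = £945,623.29.
EOQ at £67.14 = 506.3 < 4200, so use break Q=4200: TC = 13,400×£67.14 + (13,400/4200.0)×167 + (4200.0/2)×0.26×£67.14 = £936,867.25.
EOQ at £65.72 = 511.8 < 6200, so use break Q=6200: TC = 13,400×£65.72 + (13,400/6200.0)×167 + (6200.0/2)×0.26×£65.72 = £933,979.26.
Lowest total cost is £930,867.60 at Q = 500.2.

Q* ≈ 500 tires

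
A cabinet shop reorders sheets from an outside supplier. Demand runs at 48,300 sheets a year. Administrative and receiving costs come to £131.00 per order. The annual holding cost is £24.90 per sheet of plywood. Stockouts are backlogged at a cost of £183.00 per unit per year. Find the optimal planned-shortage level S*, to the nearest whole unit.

S* ≈ 91 sheets

With planned backorders, Q* = √(2DS/H) · √((H+B)/B).
√(2DS/H) = √(2 × 48,300 × 131 / 24.9) = 712.893.
√((H+B)/B) = √((24.9+183)/183) = 1.0659.
Q* ≈ 759.847.
S* = Q* · H/(H+B) = 759.847 × 24.9/207.9 ≈ 91.006.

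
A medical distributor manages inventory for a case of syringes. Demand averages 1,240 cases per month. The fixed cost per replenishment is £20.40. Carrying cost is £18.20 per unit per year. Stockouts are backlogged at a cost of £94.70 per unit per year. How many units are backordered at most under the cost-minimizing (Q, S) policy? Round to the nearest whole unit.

Annual demand D = 1,240 × 12 = 14,880.
With planned backorders, Q* = √(2DS/H) · √((H+B)/B).
√(2DS/H) = √(2 × 14,880 × 20.4 / 18.2) = 182.640.
√((H+B)/B) = √((18.2+94.7)/94.7) = 1.0919.
Q* ≈ 199.420.
S* = Q* · H/(H+B) = 199.420 × 18.2/112.9 ≈ 32.147.

S* ≈ 32 cases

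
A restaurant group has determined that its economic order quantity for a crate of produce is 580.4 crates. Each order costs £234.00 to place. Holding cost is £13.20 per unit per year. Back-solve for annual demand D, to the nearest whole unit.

D ≈ 9,501 crates per year

The basic EOQ model gives Q* = √(2DS/H); rearrange for the unknown.
From Q* = √(2DS/H): D = Q*²H / (2S) = 580.4² × 13.2 / (2 × 234) = 9501.297.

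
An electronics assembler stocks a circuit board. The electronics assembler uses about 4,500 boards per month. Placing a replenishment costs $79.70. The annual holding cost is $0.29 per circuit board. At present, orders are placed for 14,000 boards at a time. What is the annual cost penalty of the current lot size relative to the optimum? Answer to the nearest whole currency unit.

Annual demand D = 4,500 × 12 = 54,000.
EOQ = √(2DS/H) = √(2 × 54,000 × 79.7 / 0.29) ≈ 5448.06.
Cost at Q* = (D/Q*)S + (Q*/2)H = √(2DSH) ≈ $1,579.94.
Cost at Q = 14,000: (54,000/14,000)×79.7 + (14,000/2)×0.29 = $307.41 + $2,030.00 = $2,337.41.
Excess = $2,337.41 − $1,579.94 = $757.48.

Extra cost ≈ $757 per year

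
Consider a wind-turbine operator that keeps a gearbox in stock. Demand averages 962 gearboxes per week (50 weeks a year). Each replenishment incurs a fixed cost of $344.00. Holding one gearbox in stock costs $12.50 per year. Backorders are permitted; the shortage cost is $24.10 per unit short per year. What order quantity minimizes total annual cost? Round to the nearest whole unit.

Annual demand D = 962 × 50 = 48,100.
With planned backorders, Q* = √(2DS/H) · √((H+B)/B).
√(2DS/H) = √(2 × 48,100 × 344 / 12.5) = 1627.091.
√((H+B)/B) = √((12.5+24.1)/24.1) = 1.2323.
Q* ≈ 2005.136.

Q* ≈ 2,005 gearboxes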